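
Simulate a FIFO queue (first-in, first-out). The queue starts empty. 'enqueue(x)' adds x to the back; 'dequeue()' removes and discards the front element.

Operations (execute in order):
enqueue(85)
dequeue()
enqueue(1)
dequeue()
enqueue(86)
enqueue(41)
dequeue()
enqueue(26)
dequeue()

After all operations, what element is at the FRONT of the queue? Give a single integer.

enqueue(85): queue = [85]
dequeue(): queue = []
enqueue(1): queue = [1]
dequeue(): queue = []
enqueue(86): queue = [86]
enqueue(41): queue = [86, 41]
dequeue(): queue = [41]
enqueue(26): queue = [41, 26]
dequeue(): queue = [26]

Answer: 26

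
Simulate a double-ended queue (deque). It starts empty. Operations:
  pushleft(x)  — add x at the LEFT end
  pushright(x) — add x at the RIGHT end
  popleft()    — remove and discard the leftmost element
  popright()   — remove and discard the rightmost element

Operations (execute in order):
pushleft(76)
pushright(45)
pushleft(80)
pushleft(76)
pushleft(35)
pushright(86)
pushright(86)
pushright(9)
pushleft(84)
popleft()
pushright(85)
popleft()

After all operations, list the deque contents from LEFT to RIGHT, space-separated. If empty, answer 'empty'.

Answer: 76 80 76 45 86 86 9 85

Derivation:
pushleft(76): [76]
pushright(45): [76, 45]
pushleft(80): [80, 76, 45]
pushleft(76): [76, 80, 76, 45]
pushleft(35): [35, 76, 80, 76, 45]
pushright(86): [35, 76, 80, 76, 45, 86]
pushright(86): [35, 76, 80, 76, 45, 86, 86]
pushright(9): [35, 76, 80, 76, 45, 86, 86, 9]
pushleft(84): [84, 35, 76, 80, 76, 45, 86, 86, 9]
popleft(): [35, 76, 80, 76, 45, 86, 86, 9]
pushright(85): [35, 76, 80, 76, 45, 86, 86, 9, 85]
popleft(): [76, 80, 76, 45, 86, 86, 9, 85]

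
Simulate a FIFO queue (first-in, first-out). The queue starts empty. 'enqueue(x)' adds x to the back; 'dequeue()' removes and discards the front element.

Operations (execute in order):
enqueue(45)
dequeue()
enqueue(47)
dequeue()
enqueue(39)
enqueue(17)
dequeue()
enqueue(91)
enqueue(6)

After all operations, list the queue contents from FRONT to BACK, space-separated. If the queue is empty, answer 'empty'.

Answer: 17 91 6

Derivation:
enqueue(45): [45]
dequeue(): []
enqueue(47): [47]
dequeue(): []
enqueue(39): [39]
enqueue(17): [39, 17]
dequeue(): [17]
enqueue(91): [17, 91]
enqueue(6): [17, 91, 6]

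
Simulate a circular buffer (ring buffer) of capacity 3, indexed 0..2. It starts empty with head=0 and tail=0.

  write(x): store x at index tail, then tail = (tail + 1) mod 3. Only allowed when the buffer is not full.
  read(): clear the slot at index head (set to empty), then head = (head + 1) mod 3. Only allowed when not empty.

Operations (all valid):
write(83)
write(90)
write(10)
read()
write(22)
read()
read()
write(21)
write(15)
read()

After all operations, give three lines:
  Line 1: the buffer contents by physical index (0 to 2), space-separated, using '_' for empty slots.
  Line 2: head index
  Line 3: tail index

Answer: _ 21 15
1
0

Derivation:
write(83): buf=[83 _ _], head=0, tail=1, size=1
write(90): buf=[83 90 _], head=0, tail=2, size=2
write(10): buf=[83 90 10], head=0, tail=0, size=3
read(): buf=[_ 90 10], head=1, tail=0, size=2
write(22): buf=[22 90 10], head=1, tail=1, size=3
read(): buf=[22 _ 10], head=2, tail=1, size=2
read(): buf=[22 _ _], head=0, tail=1, size=1
write(21): buf=[22 21 _], head=0, tail=2, size=2
write(15): buf=[22 21 15], head=0, tail=0, size=3
read(): buf=[_ 21 15], head=1, tail=0, size=2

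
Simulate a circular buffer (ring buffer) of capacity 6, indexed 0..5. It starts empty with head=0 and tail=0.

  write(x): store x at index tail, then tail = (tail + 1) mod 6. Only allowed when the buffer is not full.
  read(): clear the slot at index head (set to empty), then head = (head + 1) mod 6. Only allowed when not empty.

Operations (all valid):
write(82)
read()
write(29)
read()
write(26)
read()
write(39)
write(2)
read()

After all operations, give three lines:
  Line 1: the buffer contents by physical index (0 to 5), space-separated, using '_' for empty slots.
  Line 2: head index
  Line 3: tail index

write(82): buf=[82 _ _ _ _ _], head=0, tail=1, size=1
read(): buf=[_ _ _ _ _ _], head=1, tail=1, size=0
write(29): buf=[_ 29 _ _ _ _], head=1, tail=2, size=1
read(): buf=[_ _ _ _ _ _], head=2, tail=2, size=0
write(26): buf=[_ _ 26 _ _ _], head=2, tail=3, size=1
read(): buf=[_ _ _ _ _ _], head=3, tail=3, size=0
write(39): buf=[_ _ _ 39 _ _], head=3, tail=4, size=1
write(2): buf=[_ _ _ 39 2 _], head=3, tail=5, size=2
read(): buf=[_ _ _ _ 2 _], head=4, tail=5, size=1

Answer: _ _ _ _ 2 _
4
5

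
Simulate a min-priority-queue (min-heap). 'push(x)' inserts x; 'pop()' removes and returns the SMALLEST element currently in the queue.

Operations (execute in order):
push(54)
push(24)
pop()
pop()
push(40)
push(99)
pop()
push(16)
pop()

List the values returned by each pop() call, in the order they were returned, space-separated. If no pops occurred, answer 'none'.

push(54): heap contents = [54]
push(24): heap contents = [24, 54]
pop() → 24: heap contents = [54]
pop() → 54: heap contents = []
push(40): heap contents = [40]
push(99): heap contents = [40, 99]
pop() → 40: heap contents = [99]
push(16): heap contents = [16, 99]
pop() → 16: heap contents = [99]

Answer: 24 54 40 16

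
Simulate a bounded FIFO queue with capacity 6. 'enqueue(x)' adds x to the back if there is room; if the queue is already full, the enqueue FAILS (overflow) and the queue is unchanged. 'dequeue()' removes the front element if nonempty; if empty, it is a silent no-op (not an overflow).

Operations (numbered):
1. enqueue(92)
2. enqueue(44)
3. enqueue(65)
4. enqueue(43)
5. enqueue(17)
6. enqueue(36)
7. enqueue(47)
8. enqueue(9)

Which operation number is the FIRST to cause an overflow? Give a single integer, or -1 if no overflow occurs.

Answer: 7

Derivation:
1. enqueue(92): size=1
2. enqueue(44): size=2
3. enqueue(65): size=3
4. enqueue(43): size=4
5. enqueue(17): size=5
6. enqueue(36): size=6
7. enqueue(47): size=6=cap → OVERFLOW (fail)
8. enqueue(9): size=6=cap → OVERFLOW (fail)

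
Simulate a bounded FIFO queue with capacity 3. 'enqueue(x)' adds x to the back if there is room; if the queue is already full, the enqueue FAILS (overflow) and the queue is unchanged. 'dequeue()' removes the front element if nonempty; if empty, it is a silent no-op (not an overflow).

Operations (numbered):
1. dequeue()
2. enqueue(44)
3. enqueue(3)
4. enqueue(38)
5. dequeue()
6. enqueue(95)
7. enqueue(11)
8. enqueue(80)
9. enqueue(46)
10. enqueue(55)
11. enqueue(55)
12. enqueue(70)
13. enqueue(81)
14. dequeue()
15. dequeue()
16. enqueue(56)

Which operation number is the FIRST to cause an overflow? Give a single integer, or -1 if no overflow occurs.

Answer: 7

Derivation:
1. dequeue(): empty, no-op, size=0
2. enqueue(44): size=1
3. enqueue(3): size=2
4. enqueue(38): size=3
5. dequeue(): size=2
6. enqueue(95): size=3
7. enqueue(11): size=3=cap → OVERFLOW (fail)
8. enqueue(80): size=3=cap → OVERFLOW (fail)
9. enqueue(46): size=3=cap → OVERFLOW (fail)
10. enqueue(55): size=3=cap → OVERFLOW (fail)
11. enqueue(55): size=3=cap → OVERFLOW (fail)
12. enqueue(70): size=3=cap → OVERFLOW (fail)
13. enqueue(81): size=3=cap → OVERFLOW (fail)
14. dequeue(): size=2
15. dequeue(): size=1
16. enqueue(56): size=2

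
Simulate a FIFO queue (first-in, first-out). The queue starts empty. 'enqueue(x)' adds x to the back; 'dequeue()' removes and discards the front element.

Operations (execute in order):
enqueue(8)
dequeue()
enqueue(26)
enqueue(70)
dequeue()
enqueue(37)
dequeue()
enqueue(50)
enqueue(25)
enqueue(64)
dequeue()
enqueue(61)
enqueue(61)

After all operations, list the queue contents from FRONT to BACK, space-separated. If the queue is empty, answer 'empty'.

Answer: 50 25 64 61 61

Derivation:
enqueue(8): [8]
dequeue(): []
enqueue(26): [26]
enqueue(70): [26, 70]
dequeue(): [70]
enqueue(37): [70, 37]
dequeue(): [37]
enqueue(50): [37, 50]
enqueue(25): [37, 50, 25]
enqueue(64): [37, 50, 25, 64]
dequeue(): [50, 25, 64]
enqueue(61): [50, 25, 64, 61]
enqueue(61): [50, 25, 64, 61, 61]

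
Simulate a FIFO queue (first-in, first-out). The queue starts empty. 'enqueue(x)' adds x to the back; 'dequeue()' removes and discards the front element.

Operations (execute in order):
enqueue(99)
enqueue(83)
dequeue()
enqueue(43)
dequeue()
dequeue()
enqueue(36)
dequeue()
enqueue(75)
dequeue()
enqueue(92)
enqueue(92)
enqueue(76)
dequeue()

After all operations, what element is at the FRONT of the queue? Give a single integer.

Answer: 92

Derivation:
enqueue(99): queue = [99]
enqueue(83): queue = [99, 83]
dequeue(): queue = [83]
enqueue(43): queue = [83, 43]
dequeue(): queue = [43]
dequeue(): queue = []
enqueue(36): queue = [36]
dequeue(): queue = []
enqueue(75): queue = [75]
dequeue(): queue = []
enqueue(92): queue = [92]
enqueue(92): queue = [92, 92]
enqueue(76): queue = [92, 92, 76]
dequeue(): queue = [92, 76]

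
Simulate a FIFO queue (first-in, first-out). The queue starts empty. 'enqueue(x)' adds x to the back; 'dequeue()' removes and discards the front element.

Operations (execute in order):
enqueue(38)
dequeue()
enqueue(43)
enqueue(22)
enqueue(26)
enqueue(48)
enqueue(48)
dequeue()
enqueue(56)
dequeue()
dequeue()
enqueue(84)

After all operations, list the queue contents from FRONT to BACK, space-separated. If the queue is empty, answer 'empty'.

Answer: 48 48 56 84

Derivation:
enqueue(38): [38]
dequeue(): []
enqueue(43): [43]
enqueue(22): [43, 22]
enqueue(26): [43, 22, 26]
enqueue(48): [43, 22, 26, 48]
enqueue(48): [43, 22, 26, 48, 48]
dequeue(): [22, 26, 48, 48]
enqueue(56): [22, 26, 48, 48, 56]
dequeue(): [26, 48, 48, 56]
dequeue(): [48, 48, 56]
enqueue(84): [48, 48, 56, 84]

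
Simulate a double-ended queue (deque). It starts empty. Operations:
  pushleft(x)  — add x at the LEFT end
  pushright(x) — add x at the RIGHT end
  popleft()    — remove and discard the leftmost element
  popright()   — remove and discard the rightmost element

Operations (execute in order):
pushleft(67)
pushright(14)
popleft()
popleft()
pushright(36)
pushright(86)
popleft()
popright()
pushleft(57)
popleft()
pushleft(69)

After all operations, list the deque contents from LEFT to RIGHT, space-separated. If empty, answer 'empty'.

pushleft(67): [67]
pushright(14): [67, 14]
popleft(): [14]
popleft(): []
pushright(36): [36]
pushright(86): [36, 86]
popleft(): [86]
popright(): []
pushleft(57): [57]
popleft(): []
pushleft(69): [69]

Answer: 69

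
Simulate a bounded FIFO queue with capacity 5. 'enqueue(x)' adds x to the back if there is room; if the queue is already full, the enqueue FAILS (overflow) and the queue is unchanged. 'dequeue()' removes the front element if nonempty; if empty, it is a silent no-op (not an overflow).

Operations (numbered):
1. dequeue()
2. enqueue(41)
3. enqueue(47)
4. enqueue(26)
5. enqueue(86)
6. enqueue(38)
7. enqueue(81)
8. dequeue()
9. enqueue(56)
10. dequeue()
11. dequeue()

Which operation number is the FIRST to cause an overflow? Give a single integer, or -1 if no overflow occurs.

1. dequeue(): empty, no-op, size=0
2. enqueue(41): size=1
3. enqueue(47): size=2
4. enqueue(26): size=3
5. enqueue(86): size=4
6. enqueue(38): size=5
7. enqueue(81): size=5=cap → OVERFLOW (fail)
8. dequeue(): size=4
9. enqueue(56): size=5
10. dequeue(): size=4
11. dequeue(): size=3

Answer: 7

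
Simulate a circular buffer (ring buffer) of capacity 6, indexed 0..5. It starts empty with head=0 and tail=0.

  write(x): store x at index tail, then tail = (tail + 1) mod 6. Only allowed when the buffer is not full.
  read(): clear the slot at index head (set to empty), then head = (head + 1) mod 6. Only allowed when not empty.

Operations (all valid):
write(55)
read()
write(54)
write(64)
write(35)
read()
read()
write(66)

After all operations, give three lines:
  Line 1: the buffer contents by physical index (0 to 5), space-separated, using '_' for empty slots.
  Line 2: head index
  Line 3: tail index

write(55): buf=[55 _ _ _ _ _], head=0, tail=1, size=1
read(): buf=[_ _ _ _ _ _], head=1, tail=1, size=0
write(54): buf=[_ 54 _ _ _ _], head=1, tail=2, size=1
write(64): buf=[_ 54 64 _ _ _], head=1, tail=3, size=2
write(35): buf=[_ 54 64 35 _ _], head=1, tail=4, size=3
read(): buf=[_ _ 64 35 _ _], head=2, tail=4, size=2
read(): buf=[_ _ _ 35 _ _], head=3, tail=4, size=1
write(66): buf=[_ _ _ 35 66 _], head=3, tail=5, size=2

Answer: _ _ _ 35 66 _
3
5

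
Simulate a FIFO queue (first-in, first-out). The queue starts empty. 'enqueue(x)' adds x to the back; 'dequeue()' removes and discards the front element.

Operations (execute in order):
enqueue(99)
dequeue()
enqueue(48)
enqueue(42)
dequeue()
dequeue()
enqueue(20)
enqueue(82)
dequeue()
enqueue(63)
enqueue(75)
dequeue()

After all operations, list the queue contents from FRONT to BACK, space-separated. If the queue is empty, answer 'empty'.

enqueue(99): [99]
dequeue(): []
enqueue(48): [48]
enqueue(42): [48, 42]
dequeue(): [42]
dequeue(): []
enqueue(20): [20]
enqueue(82): [20, 82]
dequeue(): [82]
enqueue(63): [82, 63]
enqueue(75): [82, 63, 75]
dequeue(): [63, 75]

Answer: 63 75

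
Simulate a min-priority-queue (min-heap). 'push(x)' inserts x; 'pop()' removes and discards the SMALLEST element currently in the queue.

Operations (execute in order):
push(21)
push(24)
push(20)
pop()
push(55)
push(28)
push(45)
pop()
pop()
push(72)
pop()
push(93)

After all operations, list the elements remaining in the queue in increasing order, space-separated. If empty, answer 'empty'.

Answer: 45 55 72 93

Derivation:
push(21): heap contents = [21]
push(24): heap contents = [21, 24]
push(20): heap contents = [20, 21, 24]
pop() → 20: heap contents = [21, 24]
push(55): heap contents = [21, 24, 55]
push(28): heap contents = [21, 24, 28, 55]
push(45): heap contents = [21, 24, 28, 45, 55]
pop() → 21: heap contents = [24, 28, 45, 55]
pop() → 24: heap contents = [28, 45, 55]
push(72): heap contents = [28, 45, 55, 72]
pop() → 28: heap contents = [45, 55, 72]
push(93): heap contents = [45, 55, 72, 93]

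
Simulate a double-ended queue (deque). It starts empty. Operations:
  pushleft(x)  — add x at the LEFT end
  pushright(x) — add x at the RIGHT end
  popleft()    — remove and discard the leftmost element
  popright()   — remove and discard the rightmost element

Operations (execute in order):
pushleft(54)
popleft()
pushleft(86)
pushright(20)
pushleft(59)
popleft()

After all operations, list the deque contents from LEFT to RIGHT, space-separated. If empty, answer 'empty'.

Answer: 86 20

Derivation:
pushleft(54): [54]
popleft(): []
pushleft(86): [86]
pushright(20): [86, 20]
pushleft(59): [59, 86, 20]
popleft(): [86, 20]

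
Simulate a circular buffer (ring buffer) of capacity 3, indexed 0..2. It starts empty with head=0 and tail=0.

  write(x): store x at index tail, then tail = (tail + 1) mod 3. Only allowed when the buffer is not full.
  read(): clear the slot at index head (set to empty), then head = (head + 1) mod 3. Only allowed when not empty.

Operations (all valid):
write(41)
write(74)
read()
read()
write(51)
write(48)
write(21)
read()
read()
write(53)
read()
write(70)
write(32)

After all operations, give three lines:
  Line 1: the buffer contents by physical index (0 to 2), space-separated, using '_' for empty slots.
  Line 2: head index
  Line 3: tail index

Answer: 70 32 53
2
2

Derivation:
write(41): buf=[41 _ _], head=0, tail=1, size=1
write(74): buf=[41 74 _], head=0, tail=2, size=2
read(): buf=[_ 74 _], head=1, tail=2, size=1
read(): buf=[_ _ _], head=2, tail=2, size=0
write(51): buf=[_ _ 51], head=2, tail=0, size=1
write(48): buf=[48 _ 51], head=2, tail=1, size=2
write(21): buf=[48 21 51], head=2, tail=2, size=3
read(): buf=[48 21 _], head=0, tail=2, size=2
read(): buf=[_ 21 _], head=1, tail=2, size=1
write(53): buf=[_ 21 53], head=1, tail=0, size=2
read(): buf=[_ _ 53], head=2, tail=0, size=1
write(70): buf=[70 _ 53], head=2, tail=1, size=2
write(32): buf=[70 32 53], head=2, tail=2, size=3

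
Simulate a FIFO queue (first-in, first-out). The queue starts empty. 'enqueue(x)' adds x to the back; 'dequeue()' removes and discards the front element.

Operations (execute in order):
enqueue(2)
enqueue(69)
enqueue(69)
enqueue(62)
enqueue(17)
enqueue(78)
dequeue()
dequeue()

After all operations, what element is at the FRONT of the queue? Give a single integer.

Answer: 69

Derivation:
enqueue(2): queue = [2]
enqueue(69): queue = [2, 69]
enqueue(69): queue = [2, 69, 69]
enqueue(62): queue = [2, 69, 69, 62]
enqueue(17): queue = [2, 69, 69, 62, 17]
enqueue(78): queue = [2, 69, 69, 62, 17, 78]
dequeue(): queue = [69, 69, 62, 17, 78]
dequeue(): queue = [69, 62, 17, 78]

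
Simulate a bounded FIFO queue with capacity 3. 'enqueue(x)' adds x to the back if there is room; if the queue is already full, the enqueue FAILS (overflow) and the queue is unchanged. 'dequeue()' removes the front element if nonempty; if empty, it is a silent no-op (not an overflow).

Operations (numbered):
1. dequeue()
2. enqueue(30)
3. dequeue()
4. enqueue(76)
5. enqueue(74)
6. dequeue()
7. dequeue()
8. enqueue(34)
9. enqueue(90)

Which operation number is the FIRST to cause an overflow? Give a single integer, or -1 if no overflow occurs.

1. dequeue(): empty, no-op, size=0
2. enqueue(30): size=1
3. dequeue(): size=0
4. enqueue(76): size=1
5. enqueue(74): size=2
6. dequeue(): size=1
7. dequeue(): size=0
8. enqueue(34): size=1
9. enqueue(90): size=2

Answer: -1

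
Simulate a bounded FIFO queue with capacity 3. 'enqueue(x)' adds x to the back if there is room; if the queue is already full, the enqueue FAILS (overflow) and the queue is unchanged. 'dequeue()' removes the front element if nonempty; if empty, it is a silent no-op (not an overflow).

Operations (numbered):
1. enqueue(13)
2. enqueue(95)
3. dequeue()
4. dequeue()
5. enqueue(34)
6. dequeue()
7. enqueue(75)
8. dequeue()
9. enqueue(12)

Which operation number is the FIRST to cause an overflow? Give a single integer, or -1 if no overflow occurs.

Answer: -1

Derivation:
1. enqueue(13): size=1
2. enqueue(95): size=2
3. dequeue(): size=1
4. dequeue(): size=0
5. enqueue(34): size=1
6. dequeue(): size=0
7. enqueue(75): size=1
8. dequeue(): size=0
9. enqueue(12): size=1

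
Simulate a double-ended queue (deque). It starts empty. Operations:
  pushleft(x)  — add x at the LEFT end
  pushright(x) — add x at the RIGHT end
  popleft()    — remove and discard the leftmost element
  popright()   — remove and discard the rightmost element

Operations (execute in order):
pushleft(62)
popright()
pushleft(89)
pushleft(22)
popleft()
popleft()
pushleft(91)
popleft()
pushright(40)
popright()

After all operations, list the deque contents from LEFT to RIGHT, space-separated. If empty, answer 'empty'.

Answer: empty

Derivation:
pushleft(62): [62]
popright(): []
pushleft(89): [89]
pushleft(22): [22, 89]
popleft(): [89]
popleft(): []
pushleft(91): [91]
popleft(): []
pushright(40): [40]
popright(): []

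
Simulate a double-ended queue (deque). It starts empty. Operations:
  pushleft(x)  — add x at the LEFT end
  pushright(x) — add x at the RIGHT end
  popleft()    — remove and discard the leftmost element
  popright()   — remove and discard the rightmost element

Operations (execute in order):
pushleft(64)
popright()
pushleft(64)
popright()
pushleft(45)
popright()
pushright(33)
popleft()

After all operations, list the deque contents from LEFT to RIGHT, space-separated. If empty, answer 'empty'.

Answer: empty

Derivation:
pushleft(64): [64]
popright(): []
pushleft(64): [64]
popright(): []
pushleft(45): [45]
popright(): []
pushright(33): [33]
popleft(): []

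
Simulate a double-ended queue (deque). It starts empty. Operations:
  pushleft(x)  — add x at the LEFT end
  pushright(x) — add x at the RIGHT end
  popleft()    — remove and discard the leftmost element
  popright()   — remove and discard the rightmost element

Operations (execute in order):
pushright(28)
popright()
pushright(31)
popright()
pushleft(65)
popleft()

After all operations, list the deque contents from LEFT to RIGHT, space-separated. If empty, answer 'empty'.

pushright(28): [28]
popright(): []
pushright(31): [31]
popright(): []
pushleft(65): [65]
popleft(): []

Answer: empty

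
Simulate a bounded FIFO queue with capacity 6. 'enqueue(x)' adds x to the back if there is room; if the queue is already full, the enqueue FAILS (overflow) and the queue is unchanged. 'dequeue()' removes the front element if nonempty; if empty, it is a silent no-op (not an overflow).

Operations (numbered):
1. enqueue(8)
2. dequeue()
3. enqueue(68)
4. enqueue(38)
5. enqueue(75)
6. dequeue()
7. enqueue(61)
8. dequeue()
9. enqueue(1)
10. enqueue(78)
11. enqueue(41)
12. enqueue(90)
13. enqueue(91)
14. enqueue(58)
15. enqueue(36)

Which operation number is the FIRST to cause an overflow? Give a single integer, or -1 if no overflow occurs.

1. enqueue(8): size=1
2. dequeue(): size=0
3. enqueue(68): size=1
4. enqueue(38): size=2
5. enqueue(75): size=3
6. dequeue(): size=2
7. enqueue(61): size=3
8. dequeue(): size=2
9. enqueue(1): size=3
10. enqueue(78): size=4
11. enqueue(41): size=5
12. enqueue(90): size=6
13. enqueue(91): size=6=cap → OVERFLOW (fail)
14. enqueue(58): size=6=cap → OVERFLOW (fail)
15. enqueue(36): size=6=cap → OVERFLOW (fail)

Answer: 13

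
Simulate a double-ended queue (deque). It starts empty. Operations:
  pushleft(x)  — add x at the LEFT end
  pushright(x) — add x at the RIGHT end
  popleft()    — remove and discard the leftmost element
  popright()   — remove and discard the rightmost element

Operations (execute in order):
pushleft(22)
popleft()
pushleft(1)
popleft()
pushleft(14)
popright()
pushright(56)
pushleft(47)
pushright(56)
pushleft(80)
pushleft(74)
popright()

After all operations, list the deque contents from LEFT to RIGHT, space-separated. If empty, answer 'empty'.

Answer: 74 80 47 56

Derivation:
pushleft(22): [22]
popleft(): []
pushleft(1): [1]
popleft(): []
pushleft(14): [14]
popright(): []
pushright(56): [56]
pushleft(47): [47, 56]
pushright(56): [47, 56, 56]
pushleft(80): [80, 47, 56, 56]
pushleft(74): [74, 80, 47, 56, 56]
popright(): [74, 80, 47, 56]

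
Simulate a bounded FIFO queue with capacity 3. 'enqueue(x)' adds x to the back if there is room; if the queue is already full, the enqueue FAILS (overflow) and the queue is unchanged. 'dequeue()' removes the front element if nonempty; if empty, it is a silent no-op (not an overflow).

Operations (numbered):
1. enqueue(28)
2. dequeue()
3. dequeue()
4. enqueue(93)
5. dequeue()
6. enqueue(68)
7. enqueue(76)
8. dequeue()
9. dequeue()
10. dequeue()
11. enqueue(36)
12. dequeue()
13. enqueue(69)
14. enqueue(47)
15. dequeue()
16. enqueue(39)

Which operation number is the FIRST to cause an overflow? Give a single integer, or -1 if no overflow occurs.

Answer: -1

Derivation:
1. enqueue(28): size=1
2. dequeue(): size=0
3. dequeue(): empty, no-op, size=0
4. enqueue(93): size=1
5. dequeue(): size=0
6. enqueue(68): size=1
7. enqueue(76): size=2
8. dequeue(): size=1
9. dequeue(): size=0
10. dequeue(): empty, no-op, size=0
11. enqueue(36): size=1
12. dequeue(): size=0
13. enqueue(69): size=1
14. enqueue(47): size=2
15. dequeue(): size=1
16. enqueue(39): size=2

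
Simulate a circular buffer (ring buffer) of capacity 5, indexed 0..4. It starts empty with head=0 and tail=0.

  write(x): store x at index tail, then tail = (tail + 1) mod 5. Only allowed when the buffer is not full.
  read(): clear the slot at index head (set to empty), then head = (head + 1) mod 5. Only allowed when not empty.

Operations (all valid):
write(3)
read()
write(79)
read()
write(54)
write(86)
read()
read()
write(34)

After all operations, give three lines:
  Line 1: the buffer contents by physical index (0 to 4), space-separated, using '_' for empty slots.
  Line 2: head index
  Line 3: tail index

Answer: _ _ _ _ 34
4
0

Derivation:
write(3): buf=[3 _ _ _ _], head=0, tail=1, size=1
read(): buf=[_ _ _ _ _], head=1, tail=1, size=0
write(79): buf=[_ 79 _ _ _], head=1, tail=2, size=1
read(): buf=[_ _ _ _ _], head=2, tail=2, size=0
write(54): buf=[_ _ 54 _ _], head=2, tail=3, size=1
write(86): buf=[_ _ 54 86 _], head=2, tail=4, size=2
read(): buf=[_ _ _ 86 _], head=3, tail=4, size=1
read(): buf=[_ _ _ _ _], head=4, tail=4, size=0
write(34): buf=[_ _ _ _ 34], head=4, tail=0, size=1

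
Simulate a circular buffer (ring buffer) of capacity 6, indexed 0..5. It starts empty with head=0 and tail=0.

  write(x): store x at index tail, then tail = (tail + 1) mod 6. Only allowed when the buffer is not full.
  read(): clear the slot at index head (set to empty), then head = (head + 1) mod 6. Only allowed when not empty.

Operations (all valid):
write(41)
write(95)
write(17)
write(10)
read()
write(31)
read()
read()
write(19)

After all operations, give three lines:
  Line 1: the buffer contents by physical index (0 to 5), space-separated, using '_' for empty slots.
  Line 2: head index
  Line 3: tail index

Answer: _ _ _ 10 31 19
3
0

Derivation:
write(41): buf=[41 _ _ _ _ _], head=0, tail=1, size=1
write(95): buf=[41 95 _ _ _ _], head=0, tail=2, size=2
write(17): buf=[41 95 17 _ _ _], head=0, tail=3, size=3
write(10): buf=[41 95 17 10 _ _], head=0, tail=4, size=4
read(): buf=[_ 95 17 10 _ _], head=1, tail=4, size=3
write(31): buf=[_ 95 17 10 31 _], head=1, tail=5, size=4
read(): buf=[_ _ 17 10 31 _], head=2, tail=5, size=3
read(): buf=[_ _ _ 10 31 _], head=3, tail=5, size=2
write(19): buf=[_ _ _ 10 31 19], head=3, tail=0, size=3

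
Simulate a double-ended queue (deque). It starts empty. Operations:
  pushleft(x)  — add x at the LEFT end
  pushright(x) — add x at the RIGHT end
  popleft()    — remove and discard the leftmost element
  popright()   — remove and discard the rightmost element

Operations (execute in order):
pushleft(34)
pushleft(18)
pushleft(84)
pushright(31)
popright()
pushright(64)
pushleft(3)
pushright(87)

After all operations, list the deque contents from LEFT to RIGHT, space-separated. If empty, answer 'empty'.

Answer: 3 84 18 34 64 87

Derivation:
pushleft(34): [34]
pushleft(18): [18, 34]
pushleft(84): [84, 18, 34]
pushright(31): [84, 18, 34, 31]
popright(): [84, 18, 34]
pushright(64): [84, 18, 34, 64]
pushleft(3): [3, 84, 18, 34, 64]
pushright(87): [3, 84, 18, 34, 64, 87]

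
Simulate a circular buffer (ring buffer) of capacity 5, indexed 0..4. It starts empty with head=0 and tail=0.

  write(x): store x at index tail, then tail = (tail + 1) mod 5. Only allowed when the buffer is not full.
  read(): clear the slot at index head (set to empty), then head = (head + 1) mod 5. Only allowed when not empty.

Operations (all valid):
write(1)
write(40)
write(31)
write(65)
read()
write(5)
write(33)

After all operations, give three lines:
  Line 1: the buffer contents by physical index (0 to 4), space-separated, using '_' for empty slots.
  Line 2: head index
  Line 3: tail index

Answer: 33 40 31 65 5
1
1

Derivation:
write(1): buf=[1 _ _ _ _], head=0, tail=1, size=1
write(40): buf=[1 40 _ _ _], head=0, tail=2, size=2
write(31): buf=[1 40 31 _ _], head=0, tail=3, size=3
write(65): buf=[1 40 31 65 _], head=0, tail=4, size=4
read(): buf=[_ 40 31 65 _], head=1, tail=4, size=3
write(5): buf=[_ 40 31 65 5], head=1, tail=0, size=4
write(33): buf=[33 40 31 65 5], head=1, tail=1, size=5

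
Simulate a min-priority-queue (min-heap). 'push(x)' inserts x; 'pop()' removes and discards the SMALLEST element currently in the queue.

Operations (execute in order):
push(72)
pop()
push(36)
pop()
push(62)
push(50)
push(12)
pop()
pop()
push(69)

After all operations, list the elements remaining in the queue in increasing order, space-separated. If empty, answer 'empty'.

push(72): heap contents = [72]
pop() → 72: heap contents = []
push(36): heap contents = [36]
pop() → 36: heap contents = []
push(62): heap contents = [62]
push(50): heap contents = [50, 62]
push(12): heap contents = [12, 50, 62]
pop() → 12: heap contents = [50, 62]
pop() → 50: heap contents = [62]
push(69): heap contents = [62, 69]

Answer: 62 69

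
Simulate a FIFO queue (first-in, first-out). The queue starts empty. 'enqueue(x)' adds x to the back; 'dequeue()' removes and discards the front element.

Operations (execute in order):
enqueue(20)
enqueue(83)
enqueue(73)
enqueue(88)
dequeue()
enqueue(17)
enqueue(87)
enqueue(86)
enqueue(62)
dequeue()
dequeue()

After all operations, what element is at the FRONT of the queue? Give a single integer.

enqueue(20): queue = [20]
enqueue(83): queue = [20, 83]
enqueue(73): queue = [20, 83, 73]
enqueue(88): queue = [20, 83, 73, 88]
dequeue(): queue = [83, 73, 88]
enqueue(17): queue = [83, 73, 88, 17]
enqueue(87): queue = [83, 73, 88, 17, 87]
enqueue(86): queue = [83, 73, 88, 17, 87, 86]
enqueue(62): queue = [83, 73, 88, 17, 87, 86, 62]
dequeue(): queue = [73, 88, 17, 87, 86, 62]
dequeue(): queue = [88, 17, 87, 86, 62]

Answer: 88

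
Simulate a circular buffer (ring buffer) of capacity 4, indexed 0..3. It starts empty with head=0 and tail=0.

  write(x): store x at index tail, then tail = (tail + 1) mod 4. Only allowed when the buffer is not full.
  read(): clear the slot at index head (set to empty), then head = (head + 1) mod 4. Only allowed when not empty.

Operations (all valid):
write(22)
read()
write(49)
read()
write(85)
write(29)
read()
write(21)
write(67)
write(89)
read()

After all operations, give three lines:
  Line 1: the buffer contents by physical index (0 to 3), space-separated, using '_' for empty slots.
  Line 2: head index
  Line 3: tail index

Answer: 21 67 89 _
0
3

Derivation:
write(22): buf=[22 _ _ _], head=0, tail=1, size=1
read(): buf=[_ _ _ _], head=1, tail=1, size=0
write(49): buf=[_ 49 _ _], head=1, tail=2, size=1
read(): buf=[_ _ _ _], head=2, tail=2, size=0
write(85): buf=[_ _ 85 _], head=2, tail=3, size=1
write(29): buf=[_ _ 85 29], head=2, tail=0, size=2
read(): buf=[_ _ _ 29], head=3, tail=0, size=1
write(21): buf=[21 _ _ 29], head=3, tail=1, size=2
write(67): buf=[21 67 _ 29], head=3, tail=2, size=3
write(89): buf=[21 67 89 29], head=3, tail=3, size=4
read(): buf=[21 67 89 _], head=0, tail=3, size=3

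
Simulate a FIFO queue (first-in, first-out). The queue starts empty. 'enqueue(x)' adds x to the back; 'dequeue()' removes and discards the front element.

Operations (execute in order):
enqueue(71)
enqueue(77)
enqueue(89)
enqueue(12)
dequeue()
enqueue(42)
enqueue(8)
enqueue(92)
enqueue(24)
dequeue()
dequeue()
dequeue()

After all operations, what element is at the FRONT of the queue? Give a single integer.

enqueue(71): queue = [71]
enqueue(77): queue = [71, 77]
enqueue(89): queue = [71, 77, 89]
enqueue(12): queue = [71, 77, 89, 12]
dequeue(): queue = [77, 89, 12]
enqueue(42): queue = [77, 89, 12, 42]
enqueue(8): queue = [77, 89, 12, 42, 8]
enqueue(92): queue = [77, 89, 12, 42, 8, 92]
enqueue(24): queue = [77, 89, 12, 42, 8, 92, 24]
dequeue(): queue = [89, 12, 42, 8, 92, 24]
dequeue(): queue = [12, 42, 8, 92, 24]
dequeue(): queue = [42, 8, 92, 24]

Answer: 42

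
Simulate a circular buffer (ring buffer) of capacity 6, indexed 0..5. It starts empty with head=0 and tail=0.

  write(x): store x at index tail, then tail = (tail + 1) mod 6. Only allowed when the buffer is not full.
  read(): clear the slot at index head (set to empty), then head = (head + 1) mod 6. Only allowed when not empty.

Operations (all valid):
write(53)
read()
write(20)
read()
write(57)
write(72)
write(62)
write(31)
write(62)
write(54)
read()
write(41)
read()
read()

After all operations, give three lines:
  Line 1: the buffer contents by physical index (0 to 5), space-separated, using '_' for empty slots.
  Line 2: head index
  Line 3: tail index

Answer: 62 54 41 _ _ 31
5
3

Derivation:
write(53): buf=[53 _ _ _ _ _], head=0, tail=1, size=1
read(): buf=[_ _ _ _ _ _], head=1, tail=1, size=0
write(20): buf=[_ 20 _ _ _ _], head=1, tail=2, size=1
read(): buf=[_ _ _ _ _ _], head=2, tail=2, size=0
write(57): buf=[_ _ 57 _ _ _], head=2, tail=3, size=1
write(72): buf=[_ _ 57 72 _ _], head=2, tail=4, size=2
write(62): buf=[_ _ 57 72 62 _], head=2, tail=5, size=3
write(31): buf=[_ _ 57 72 62 31], head=2, tail=0, size=4
write(62): buf=[62 _ 57 72 62 31], head=2, tail=1, size=5
write(54): buf=[62 54 57 72 62 31], head=2, tail=2, size=6
read(): buf=[62 54 _ 72 62 31], head=3, tail=2, size=5
write(41): buf=[62 54 41 72 62 31], head=3, tail=3, size=6
read(): buf=[62 54 41 _ 62 31], head=4, tail=3, size=5
read(): buf=[62 54 41 _ _ 31], head=5, tail=3, size=4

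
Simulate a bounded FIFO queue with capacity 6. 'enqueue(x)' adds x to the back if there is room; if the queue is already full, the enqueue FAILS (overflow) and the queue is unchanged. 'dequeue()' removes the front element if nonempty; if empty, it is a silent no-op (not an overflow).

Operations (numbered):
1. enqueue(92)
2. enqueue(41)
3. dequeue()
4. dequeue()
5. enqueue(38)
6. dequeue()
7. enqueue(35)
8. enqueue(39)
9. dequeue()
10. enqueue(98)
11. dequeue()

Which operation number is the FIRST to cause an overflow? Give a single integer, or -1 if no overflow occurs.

Answer: -1

Derivation:
1. enqueue(92): size=1
2. enqueue(41): size=2
3. dequeue(): size=1
4. dequeue(): size=0
5. enqueue(38): size=1
6. dequeue(): size=0
7. enqueue(35): size=1
8. enqueue(39): size=2
9. dequeue(): size=1
10. enqueue(98): size=2
11. dequeue(): size=1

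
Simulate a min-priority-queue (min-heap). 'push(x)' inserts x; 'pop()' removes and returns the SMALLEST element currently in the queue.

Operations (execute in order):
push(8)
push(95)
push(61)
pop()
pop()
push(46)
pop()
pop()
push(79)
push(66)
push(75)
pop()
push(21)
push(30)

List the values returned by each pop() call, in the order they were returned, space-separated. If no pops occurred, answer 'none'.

Answer: 8 61 46 95 66

Derivation:
push(8): heap contents = [8]
push(95): heap contents = [8, 95]
push(61): heap contents = [8, 61, 95]
pop() → 8: heap contents = [61, 95]
pop() → 61: heap contents = [95]
push(46): heap contents = [46, 95]
pop() → 46: heap contents = [95]
pop() → 95: heap contents = []
push(79): heap contents = [79]
push(66): heap contents = [66, 79]
push(75): heap contents = [66, 75, 79]
pop() → 66: heap contents = [75, 79]
push(21): heap contents = [21, 75, 79]
push(30): heap contents = [21, 30, 75, 79]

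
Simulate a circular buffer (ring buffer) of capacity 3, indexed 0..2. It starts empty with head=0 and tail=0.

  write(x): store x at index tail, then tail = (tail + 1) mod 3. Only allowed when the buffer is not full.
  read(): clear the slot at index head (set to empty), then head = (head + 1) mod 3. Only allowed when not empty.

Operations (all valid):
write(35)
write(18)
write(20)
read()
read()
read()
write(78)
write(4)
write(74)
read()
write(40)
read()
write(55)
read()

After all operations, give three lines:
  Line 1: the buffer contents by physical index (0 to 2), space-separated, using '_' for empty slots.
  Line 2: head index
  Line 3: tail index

write(35): buf=[35 _ _], head=0, tail=1, size=1
write(18): buf=[35 18 _], head=0, tail=2, size=2
write(20): buf=[35 18 20], head=0, tail=0, size=3
read(): buf=[_ 18 20], head=1, tail=0, size=2
read(): buf=[_ _ 20], head=2, tail=0, size=1
read(): buf=[_ _ _], head=0, tail=0, size=0
write(78): buf=[78 _ _], head=0, tail=1, size=1
write(4): buf=[78 4 _], head=0, tail=2, size=2
write(74): buf=[78 4 74], head=0, tail=0, size=3
read(): buf=[_ 4 74], head=1, tail=0, size=2
write(40): buf=[40 4 74], head=1, tail=1, size=3
read(): buf=[40 _ 74], head=2, tail=1, size=2
write(55): buf=[40 55 74], head=2, tail=2, size=3
read(): buf=[40 55 _], head=0, tail=2, size=2

Answer: 40 55 _
0
2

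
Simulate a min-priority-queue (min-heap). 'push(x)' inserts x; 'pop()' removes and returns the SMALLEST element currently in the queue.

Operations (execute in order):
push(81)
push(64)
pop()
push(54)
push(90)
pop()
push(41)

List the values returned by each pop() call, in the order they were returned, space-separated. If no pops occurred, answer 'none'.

Answer: 64 54

Derivation:
push(81): heap contents = [81]
push(64): heap contents = [64, 81]
pop() → 64: heap contents = [81]
push(54): heap contents = [54, 81]
push(90): heap contents = [54, 81, 90]
pop() → 54: heap contents = [81, 90]
push(41): heap contents = [41, 81, 90]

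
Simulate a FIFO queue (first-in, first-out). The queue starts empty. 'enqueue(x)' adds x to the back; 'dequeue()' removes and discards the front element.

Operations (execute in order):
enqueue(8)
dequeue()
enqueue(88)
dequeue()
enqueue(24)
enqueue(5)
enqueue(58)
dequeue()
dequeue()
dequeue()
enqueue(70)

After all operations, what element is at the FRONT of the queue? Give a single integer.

Answer: 70

Derivation:
enqueue(8): queue = [8]
dequeue(): queue = []
enqueue(88): queue = [88]
dequeue(): queue = []
enqueue(24): queue = [24]
enqueue(5): queue = [24, 5]
enqueue(58): queue = [24, 5, 58]
dequeue(): queue = [5, 58]
dequeue(): queue = [58]
dequeue(): queue = []
enqueue(70): queue = [70]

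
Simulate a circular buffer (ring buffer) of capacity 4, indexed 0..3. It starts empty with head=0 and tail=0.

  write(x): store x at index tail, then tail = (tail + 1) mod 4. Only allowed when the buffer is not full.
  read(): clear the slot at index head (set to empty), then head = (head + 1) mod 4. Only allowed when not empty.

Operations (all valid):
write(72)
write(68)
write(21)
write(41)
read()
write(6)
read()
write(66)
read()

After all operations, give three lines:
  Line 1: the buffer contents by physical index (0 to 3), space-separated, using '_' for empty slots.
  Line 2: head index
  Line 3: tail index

Answer: 6 66 _ 41
3
2

Derivation:
write(72): buf=[72 _ _ _], head=0, tail=1, size=1
write(68): buf=[72 68 _ _], head=0, tail=2, size=2
write(21): buf=[72 68 21 _], head=0, tail=3, size=3
write(41): buf=[72 68 21 41], head=0, tail=0, size=4
read(): buf=[_ 68 21 41], head=1, tail=0, size=3
write(6): buf=[6 68 21 41], head=1, tail=1, size=4
read(): buf=[6 _ 21 41], head=2, tail=1, size=3
write(66): buf=[6 66 21 41], head=2, tail=2, size=4
read(): buf=[6 66 _ 41], head=3, tail=2, size=3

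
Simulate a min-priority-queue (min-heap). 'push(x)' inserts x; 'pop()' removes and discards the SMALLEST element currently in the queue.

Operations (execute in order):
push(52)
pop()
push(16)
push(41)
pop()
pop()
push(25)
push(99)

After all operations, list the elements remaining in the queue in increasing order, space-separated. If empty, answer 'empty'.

Answer: 25 99

Derivation:
push(52): heap contents = [52]
pop() → 52: heap contents = []
push(16): heap contents = [16]
push(41): heap contents = [16, 41]
pop() → 16: heap contents = [41]
pop() → 41: heap contents = []
push(25): heap contents = [25]
push(99): heap contents = [25, 99]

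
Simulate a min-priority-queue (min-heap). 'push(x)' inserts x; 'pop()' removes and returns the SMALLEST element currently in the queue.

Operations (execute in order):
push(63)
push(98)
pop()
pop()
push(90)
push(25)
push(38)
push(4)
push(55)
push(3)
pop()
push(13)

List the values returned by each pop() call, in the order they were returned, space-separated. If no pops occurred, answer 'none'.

Answer: 63 98 3

Derivation:
push(63): heap contents = [63]
push(98): heap contents = [63, 98]
pop() → 63: heap contents = [98]
pop() → 98: heap contents = []
push(90): heap contents = [90]
push(25): heap contents = [25, 90]
push(38): heap contents = [25, 38, 90]
push(4): heap contents = [4, 25, 38, 90]
push(55): heap contents = [4, 25, 38, 55, 90]
push(3): heap contents = [3, 4, 25, 38, 55, 90]
pop() → 3: heap contents = [4, 25, 38, 55, 90]
push(13): heap contents = [4, 13, 25, 38, 55, 90]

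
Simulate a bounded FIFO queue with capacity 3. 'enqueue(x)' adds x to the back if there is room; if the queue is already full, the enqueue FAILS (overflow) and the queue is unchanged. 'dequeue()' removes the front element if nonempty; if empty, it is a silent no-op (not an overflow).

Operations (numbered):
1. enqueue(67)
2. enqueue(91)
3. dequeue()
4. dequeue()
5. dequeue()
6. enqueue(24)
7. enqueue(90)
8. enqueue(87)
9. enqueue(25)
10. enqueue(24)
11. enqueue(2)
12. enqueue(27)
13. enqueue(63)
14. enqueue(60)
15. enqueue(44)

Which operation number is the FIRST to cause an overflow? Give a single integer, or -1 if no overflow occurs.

Answer: 9

Derivation:
1. enqueue(67): size=1
2. enqueue(91): size=2
3. dequeue(): size=1
4. dequeue(): size=0
5. dequeue(): empty, no-op, size=0
6. enqueue(24): size=1
7. enqueue(90): size=2
8. enqueue(87): size=3
9. enqueue(25): size=3=cap → OVERFLOW (fail)
10. enqueue(24): size=3=cap → OVERFLOW (fail)
11. enqueue(2): size=3=cap → OVERFLOW (fail)
12. enqueue(27): size=3=cap → OVERFLOW (fail)
13. enqueue(63): size=3=cap → OVERFLOW (fail)
14. enqueue(60): size=3=cap → OVERFLOW (fail)
15. enqueue(44): size=3=cap → OVERFLOW (fail)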